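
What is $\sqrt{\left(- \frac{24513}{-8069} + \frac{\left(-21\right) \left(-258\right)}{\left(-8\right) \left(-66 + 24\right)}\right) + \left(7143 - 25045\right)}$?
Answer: $\frac{i \sqrt{18629269844062}}{32276} \approx 133.73 i$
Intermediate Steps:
$\sqrt{\left(- \frac{24513}{-8069} + \frac{\left(-21\right) \left(-258\right)}{\left(-8\right) \left(-66 + 24\right)}\right) + \left(7143 - 25045\right)} = \sqrt{\left(\left(-24513\right) \left(- \frac{1}{8069}\right) + \frac{5418}{\left(-8\right) \left(-42\right)}\right) - 17902} = \sqrt{\left(\frac{24513}{8069} + \frac{5418}{336}\right) - 17902} = \sqrt{\left(\frac{24513}{8069} + 5418 \cdot \frac{1}{336}\right) - 17902} = \sqrt{\left(\frac{24513}{8069} + \frac{129}{8}\right) - 17902} = \sqrt{\frac{1237005}{64552} - 17902} = \sqrt{- \frac{1154372899}{64552}} = \frac{i \sqrt{18629269844062}}{32276}$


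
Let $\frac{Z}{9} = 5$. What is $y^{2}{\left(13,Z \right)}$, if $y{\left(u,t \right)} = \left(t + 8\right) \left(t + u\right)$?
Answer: $9449476$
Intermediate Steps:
$Z = 45$ ($Z = 9 \cdot 5 = 45$)
$y{\left(u,t \right)} = \left(8 + t\right) \left(t + u\right)$
$y^{2}{\left(13,Z \right)} = \left(45^{2} + 8 \cdot 45 + 8 \cdot 13 + 45 \cdot 13\right)^{2} = \left(2025 + 360 + 104 + 585\right)^{2} = 3074^{2} = 9449476$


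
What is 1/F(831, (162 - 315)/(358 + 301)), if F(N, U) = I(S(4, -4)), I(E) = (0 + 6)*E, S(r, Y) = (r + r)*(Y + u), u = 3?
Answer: -1/48 ≈ -0.020833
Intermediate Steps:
S(r, Y) = 2*r*(3 + Y) (S(r, Y) = (r + r)*(Y + 3) = (2*r)*(3 + Y) = 2*r*(3 + Y))
I(E) = 6*E
F(N, U) = -48 (F(N, U) = 6*(2*4*(3 - 4)) = 6*(2*4*(-1)) = 6*(-8) = -48)
1/F(831, (162 - 315)/(358 + 301)) = 1/(-48) = -1/48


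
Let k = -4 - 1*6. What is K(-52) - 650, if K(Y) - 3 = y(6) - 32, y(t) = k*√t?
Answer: -679 - 10*√6 ≈ -703.50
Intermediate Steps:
k = -10 (k = -4 - 6 = -10)
y(t) = -10*√t
K(Y) = -29 - 10*√6 (K(Y) = 3 + (-10*√6 - 32) = 3 + (-32 - 10*√6) = -29 - 10*√6)
K(-52) - 650 = (-29 - 10*√6) - 650 = -679 - 10*√6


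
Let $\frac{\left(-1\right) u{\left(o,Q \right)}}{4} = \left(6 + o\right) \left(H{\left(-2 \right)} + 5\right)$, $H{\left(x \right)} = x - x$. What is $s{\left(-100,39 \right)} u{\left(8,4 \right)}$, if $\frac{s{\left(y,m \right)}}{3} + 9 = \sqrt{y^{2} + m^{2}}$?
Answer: $7560 - 840 \sqrt{11521} \approx -82602.0$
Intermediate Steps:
$H{\left(x \right)} = 0$
$u{\left(o,Q \right)} = -120 - 20 o$ ($u{\left(o,Q \right)} = - 4 \left(6 + o\right) \left(0 + 5\right) = - 4 \left(6 + o\right) 5 = - 4 \left(30 + 5 o\right) = -120 - 20 o$)
$s{\left(y,m \right)} = -27 + 3 \sqrt{m^{2} + y^{2}}$ ($s{\left(y,m \right)} = -27 + 3 \sqrt{y^{2} + m^{2}} = -27 + 3 \sqrt{m^{2} + y^{2}}$)
$s{\left(-100,39 \right)} u{\left(8,4 \right)} = \left(-27 + 3 \sqrt{39^{2} + \left(-100\right)^{2}}\right) \left(-120 - 160\right) = \left(-27 + 3 \sqrt{1521 + 10000}\right) \left(-120 - 160\right) = \left(-27 + 3 \sqrt{11521}\right) \left(-280\right) = 7560 - 840 \sqrt{11521}$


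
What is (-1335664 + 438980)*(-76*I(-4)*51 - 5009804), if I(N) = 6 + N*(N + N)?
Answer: 4624281882928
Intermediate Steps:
I(N) = 6 + 2*N**2 (I(N) = 6 + N*(2*N) = 6 + 2*N**2)
(-1335664 + 438980)*(-76*I(-4)*51 - 5009804) = (-1335664 + 438980)*(-76*(6 + 2*(-4)**2)*51 - 5009804) = -896684*(-76*(6 + 2*16)*51 - 5009804) = -896684*(-76*(6 + 32)*51 - 5009804) = -896684*(-76*38*51 - 5009804) = -896684*(-2888*51 - 5009804) = -896684*(-147288 - 5009804) = -896684*(-5157092) = 4624281882928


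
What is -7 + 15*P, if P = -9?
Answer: -142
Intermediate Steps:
-7 + 15*P = -7 + 15*(-9) = -7 - 135 = -142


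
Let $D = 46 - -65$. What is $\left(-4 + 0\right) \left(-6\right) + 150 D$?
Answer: $16674$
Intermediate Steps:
$D = 111$ ($D = 46 + 65 = 111$)
$\left(-4 + 0\right) \left(-6\right) + 150 D = \left(-4 + 0\right) \left(-6\right) + 150 \cdot 111 = \left(-4\right) \left(-6\right) + 16650 = 24 + 16650 = 16674$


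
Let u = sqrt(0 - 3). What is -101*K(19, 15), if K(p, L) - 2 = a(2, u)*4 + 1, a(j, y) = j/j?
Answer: -707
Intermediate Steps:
u = I*sqrt(3) (u = sqrt(-3) = I*sqrt(3) ≈ 1.732*I)
a(j, y) = 1
K(p, L) = 7 (K(p, L) = 2 + (1*4 + 1) = 2 + (4 + 1) = 2 + 5 = 7)
-101*K(19, 15) = -101*7 = -707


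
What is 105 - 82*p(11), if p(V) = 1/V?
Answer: 1073/11 ≈ 97.545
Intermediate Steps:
105 - 82*p(11) = 105 - 82/11 = 1073/11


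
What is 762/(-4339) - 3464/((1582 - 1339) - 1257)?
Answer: 7128814/2199873 ≈ 3.2406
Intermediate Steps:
762/(-4339) - 3464/((1582 - 1339) - 1257) = 762*(-1/4339) - 3464/(243 - 1257) = -762/4339 - 3464/(-1014) = -762/4339 - 3464*(-1/1014) = -762/4339 + 1732/507 = 7128814/2199873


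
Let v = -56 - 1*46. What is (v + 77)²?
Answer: 625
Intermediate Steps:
v = -102 (v = -56 - 46 = -102)
(v + 77)² = (-102 + 77)² = (-25)² = 625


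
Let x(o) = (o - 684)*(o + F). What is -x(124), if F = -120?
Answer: 2240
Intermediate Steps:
x(o) = (-684 + o)*(-120 + o) (x(o) = (o - 684)*(o - 120) = (-684 + o)*(-120 + o))
-x(124) = -(82080 + 124² - 804*124) = -(82080 + 15376 - 99696) = -1*(-2240) = 2240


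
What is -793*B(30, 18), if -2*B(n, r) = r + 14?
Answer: 12688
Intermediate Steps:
B(n, r) = -7 - r/2 (B(n, r) = -(r + 14)/2 = -(14 + r)/2 = -7 - r/2)
-793*B(30, 18) = -793*(-7 - 1/2*18) = -793*(-7 - 9) = -793*(-16) = 12688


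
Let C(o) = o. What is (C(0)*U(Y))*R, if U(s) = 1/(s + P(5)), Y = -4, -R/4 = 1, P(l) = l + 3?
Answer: 0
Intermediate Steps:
P(l) = 3 + l
R = -4 (R = -4*1 = -4)
U(s) = 1/(8 + s) (U(s) = 1/(s + (3 + 5)) = 1/(s + 8) = 1/(8 + s))
(C(0)*U(Y))*R = (0/(8 - 4))*(-4) = (0/4)*(-4) = (0*(¼))*(-4) = 0*(-4) = 0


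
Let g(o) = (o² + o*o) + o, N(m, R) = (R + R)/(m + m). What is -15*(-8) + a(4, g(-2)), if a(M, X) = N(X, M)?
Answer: 362/3 ≈ 120.67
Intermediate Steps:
N(m, R) = R/m (N(m, R) = (2*R)/((2*m)) = (2*R)*(1/(2*m)) = R/m)
g(o) = o + 2*o² (g(o) = (o² + o²) + o = 2*o² + o = o + 2*o²)
a(M, X) = M/X
-15*(-8) + a(4, g(-2)) = -15*(-8) + 4/((-2*(1 + 2*(-2)))) = 120 + 4/((-2*(1 - 4))) = 120 + 4/((-2*(-3))) = 120 + 4/6 = 120 + 4*(⅙) = 120 + ⅔ = 362/3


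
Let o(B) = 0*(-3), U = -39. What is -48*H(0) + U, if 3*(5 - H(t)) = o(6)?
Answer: -279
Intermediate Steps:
o(B) = 0
H(t) = 5 (H(t) = 5 - ⅓*0 = 5 + 0 = 5)
-48*H(0) + U = -48*5 - 39 = -240 - 39 = -279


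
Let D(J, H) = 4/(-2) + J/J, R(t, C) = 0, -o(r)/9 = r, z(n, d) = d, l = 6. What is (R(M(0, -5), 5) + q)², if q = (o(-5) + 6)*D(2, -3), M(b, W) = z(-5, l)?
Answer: 2601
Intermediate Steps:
M(b, W) = 6
o(r) = -9*r
D(J, H) = -1 (D(J, H) = 4*(-½) + 1 = -2 + 1 = -1)
q = -51 (q = (-9*(-5) + 6)*(-1) = (45 + 6)*(-1) = 51*(-1) = -51)
(R(M(0, -5), 5) + q)² = (0 - 51)² = (-51)² = 2601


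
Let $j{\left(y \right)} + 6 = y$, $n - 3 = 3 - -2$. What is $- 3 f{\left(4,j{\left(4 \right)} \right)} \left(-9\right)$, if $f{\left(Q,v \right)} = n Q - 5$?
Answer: $729$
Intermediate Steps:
$n = 8$ ($n = 3 + \left(3 - -2\right) = 3 + \left(3 + 2\right) = 3 + 5 = 8$)
$j{\left(y \right)} = -6 + y$
$f{\left(Q,v \right)} = -5 + 8 Q$ ($f{\left(Q,v \right)} = 8 Q - 5 = -5 + 8 Q$)
$- 3 f{\left(4,j{\left(4 \right)} \right)} \left(-9\right) = - 3 \left(-5 + 8 \cdot 4\right) \left(-9\right) = - 3 \left(-5 + 32\right) \left(-9\right) = \left(-3\right) 27 \left(-9\right) = \left(-81\right) \left(-9\right) = 729$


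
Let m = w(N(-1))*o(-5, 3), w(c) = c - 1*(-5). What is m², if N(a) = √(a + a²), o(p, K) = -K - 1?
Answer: 400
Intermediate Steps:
o(p, K) = -1 - K
w(c) = 5 + c (w(c) = c + 5 = 5 + c)
m = -20 (m = (5 + √(-(1 - 1)))*(-1 - 1*3) = (5 + √(-1*0))*(-1 - 3) = (5 + √0)*(-4) = (5 + 0)*(-4) = 5*(-4) = -20)
m² = (-20)² = 400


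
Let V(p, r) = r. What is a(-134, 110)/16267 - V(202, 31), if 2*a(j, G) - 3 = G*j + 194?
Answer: -1023097/32534 ≈ -31.447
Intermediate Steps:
a(j, G) = 197/2 + G*j/2 (a(j, G) = 3/2 + (G*j + 194)/2 = 3/2 + (194 + G*j)/2 = 3/2 + (97 + G*j/2) = 197/2 + G*j/2)
a(-134, 110)/16267 - V(202, 31) = (197/2 + (½)*110*(-134))/16267 - 1*31 = (197/2 - 7370)*(1/16267) - 31 = -14543/2*1/16267 - 31 = -14543/32534 - 31 = -1023097/32534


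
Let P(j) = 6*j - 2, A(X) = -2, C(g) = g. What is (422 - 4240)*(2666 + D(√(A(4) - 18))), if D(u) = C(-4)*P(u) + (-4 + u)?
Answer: -10194060 + 175628*I*√5 ≈ -1.0194e+7 + 3.9272e+5*I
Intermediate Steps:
P(j) = -2 + 6*j
D(u) = 4 - 23*u (D(u) = -4*(-2 + 6*u) + (-4 + u) = (8 - 24*u) + (-4 + u) = 4 - 23*u)
(422 - 4240)*(2666 + D(√(A(4) - 18))) = (422 - 4240)*(2666 + (4 - 23*√(-2 - 18))) = -3818*(2666 + (4 - 46*I*√5)) = -3818*(2670 - 46*I*√5) = -10194060 + 175628*I*√5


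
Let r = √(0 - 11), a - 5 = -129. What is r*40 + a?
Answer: -124 + 40*I*√11 ≈ -124.0 + 132.67*I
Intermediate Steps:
a = -124 (a = 5 - 129 = -124)
r = I*√11 (r = √(-11) = I*√11 ≈ 3.3166*I)
r*40 + a = (I*√11)*40 - 124 = 40*I*√11 - 124 = -124 + 40*I*√11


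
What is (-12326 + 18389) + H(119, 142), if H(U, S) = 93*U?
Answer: 17130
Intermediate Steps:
(-12326 + 18389) + H(119, 142) = (-12326 + 18389) + 93*119 = 6063 + 11067 = 17130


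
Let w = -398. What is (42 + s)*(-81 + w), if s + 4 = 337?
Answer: -179625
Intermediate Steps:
s = 333 (s = -4 + 337 = 333)
(42 + s)*(-81 + w) = (42 + 333)*(-81 - 398) = 375*(-479) = -179625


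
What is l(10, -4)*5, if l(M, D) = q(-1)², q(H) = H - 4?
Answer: 125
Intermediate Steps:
q(H) = -4 + H
l(M, D) = 25 (l(M, D) = (-4 - 1)² = (-5)² = 25)
l(10, -4)*5 = 25*5 = 125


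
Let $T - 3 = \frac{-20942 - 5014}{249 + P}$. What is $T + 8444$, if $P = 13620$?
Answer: $\frac{13013943}{1541} \approx 8445.1$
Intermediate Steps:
$T = \frac{1739}{1541}$ ($T = 3 + \frac{-20942 - 5014}{249 + 13620} = 3 - \frac{25956}{13869} = 3 - \frac{2884}{1541} = \frac{1739}{1541} \approx 1.1285$)
$T + 8444 = \frac{1739}{1541} + 8444 = \frac{13013943}{1541}$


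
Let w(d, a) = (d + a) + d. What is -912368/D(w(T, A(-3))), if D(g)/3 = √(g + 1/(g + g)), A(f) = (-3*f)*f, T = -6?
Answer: 912368*I*√237354/9129 ≈ 48691.0*I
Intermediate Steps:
A(f) = -3*f²
w(d, a) = a + 2*d (w(d, a) = (a + d) + d = a + 2*d)
D(g) = 3*√(g + 1/(2*g)) (D(g) = 3*√(g + 1/(g + g)) = 3*√(g + 1/(2*g)))
-912368/D(w(T, A(-3))) = -912368*2/(3*√(2/(-3*(-3)² + 2*(-6)) + 4*(-3*(-3)² + 2*(-6)))) = -912368*2/(3*√(2/(-3*9 - 12) + 4*(-3*9 - 12))) = -912368*2/(3*√(2/(-27 - 12) + 4*(-27 - 12))) = -912368*2/(3*√(2/(-39) + 4*(-39))) = -912368*2/(3*√(2*(-1/39) - 156)) = -912368*2/(3*√(-2/39 - 156)) = -912368*(-I*√237354/9129) = -(-912368)*I*√237354/9129 = 912368*I*√237354/9129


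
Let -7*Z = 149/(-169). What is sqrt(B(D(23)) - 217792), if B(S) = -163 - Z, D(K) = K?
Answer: I*sqrt(1804886398)/91 ≈ 466.86*I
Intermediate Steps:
Z = 149/1183 (Z = -149/(7*(-169)) = -149*(-1)/(7*169) = -1/7*(-149/169) = 149/1183 ≈ 0.12595)
B(S) = -192978/1183 (B(S) = -163 - 1*149/1183 = -163 - 149/1183 = -192978/1183)
sqrt(B(D(23)) - 217792) = sqrt(-192978/1183 - 217792) = sqrt(-257840914/1183) = I*sqrt(1804886398)/91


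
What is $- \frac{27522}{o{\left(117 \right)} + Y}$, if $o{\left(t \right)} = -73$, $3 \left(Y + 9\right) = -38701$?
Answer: $\frac{82566}{38947} \approx 2.12$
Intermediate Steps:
$Y = - \frac{38728}{3}$ ($Y = -9 + \frac{1}{3} \left(-38701\right) = -9 - \frac{38701}{3} = - \frac{38728}{3} \approx -12909.0$)
$- \frac{27522}{o{\left(117 \right)} + Y} = - \frac{27522}{-73 - \frac{38728}{3}} = - \frac{27522}{- \frac{38947}{3}} = \left(-27522\right) \left(- \frac{3}{38947}\right) = \frac{82566}{38947}$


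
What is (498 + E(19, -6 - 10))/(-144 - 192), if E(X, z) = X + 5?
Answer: -87/56 ≈ -1.5536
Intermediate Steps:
E(X, z) = 5 + X
(498 + E(19, -6 - 10))/(-144 - 192) = (498 + (5 + 19))/(-144 - 192) = (498 + 24)/(-336) = 522*(-1/336) = -87/56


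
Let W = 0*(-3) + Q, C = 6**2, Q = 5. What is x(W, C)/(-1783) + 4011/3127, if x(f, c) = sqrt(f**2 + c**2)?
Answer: 4011/3127 - sqrt(1321)/1783 ≈ 1.2623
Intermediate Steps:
C = 36
W = 5 (W = 0*(-3) + 5 = 0 + 5 = 5)
x(f, c) = sqrt(c**2 + f**2)
x(W, C)/(-1783) + 4011/3127 = sqrt(36**2 + 5**2)/(-1783) + 4011/3127 = sqrt(1296 + 25)*(-1/1783) + 4011*(1/3127) = sqrt(1321)*(-1/1783) + 4011/3127 = -sqrt(1321)/1783 + 4011/3127 = 4011/3127 - sqrt(1321)/1783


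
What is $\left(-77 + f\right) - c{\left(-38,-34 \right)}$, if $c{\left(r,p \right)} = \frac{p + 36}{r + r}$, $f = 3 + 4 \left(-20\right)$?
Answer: $- \frac{5851}{38} \approx -153.97$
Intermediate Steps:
$f = -77$ ($f = 3 - 80 = -77$)
$c{\left(r,p \right)} = \frac{36 + p}{2 r}$
$\left(-77 + f\right) - c{\left(-38,-34 \right)} = \left(-77 - 77\right) - \frac{36 - 34}{2 \left(-38\right)} = -154 - \frac{1}{2} \left(- \frac{1}{38}\right) 2 = -154 - - \frac{1}{38} = -154 + \frac{1}{38} = - \frac{5851}{38}$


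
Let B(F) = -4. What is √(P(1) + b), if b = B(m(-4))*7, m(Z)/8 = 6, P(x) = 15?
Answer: I*√13 ≈ 3.6056*I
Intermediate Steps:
m(Z) = 48 (m(Z) = 8*6 = 48)
b = -28 (b = -4*7 = -28)
√(P(1) + b) = √(15 - 28) = √(-13) = I*√13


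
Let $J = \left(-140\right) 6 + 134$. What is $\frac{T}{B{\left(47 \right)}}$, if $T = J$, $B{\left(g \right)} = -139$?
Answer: $\frac{706}{139} \approx 5.0791$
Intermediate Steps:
$J = -706$ ($J = -840 + 134 = -706$)
$T = -706$
$\frac{T}{B{\left(47 \right)}} = - \frac{706}{-139} = \left(-706\right) \left(- \frac{1}{139}\right) = \frac{706}{139}$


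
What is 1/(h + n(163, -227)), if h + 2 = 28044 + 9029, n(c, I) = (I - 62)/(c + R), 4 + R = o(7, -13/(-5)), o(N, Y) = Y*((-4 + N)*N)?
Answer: 1068/39590383 ≈ 2.6976e-5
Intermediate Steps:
o(N, Y) = N*Y*(-4 + N) (o(N, Y) = Y*(N*(-4 + N)) = N*Y*(-4 + N))
R = 253/5 (R = -4 + 7*(-13/(-5))*(-4 + 7) = -4 + 7*(-13*(-⅕))*3 = -4 + 7*(13/5)*3 = -4 + 273/5 = 253/5 ≈ 50.600)
n(c, I) = (-62 + I)/(253/5 + c) (n(c, I) = (I - 62)/(c + 253/5) = (-62 + I)/(253/5 + c))
h = 37071 (h = -2 + (28044 + 9029) = -2 + 37073 = 37071)
1/(h + n(163, -227)) = 1/(37071 + 5*(-62 - 227)/(253 + 5*163)) = 1/(37071 + 5*(-289)/(253 + 815)) = 1/(37071 + 5*(-289)/1068) = 1/(37071 + 5*(1/1068)*(-289)) = 1/(37071 - 1445/1068) = 1/(39590383/1068) = 1068/39590383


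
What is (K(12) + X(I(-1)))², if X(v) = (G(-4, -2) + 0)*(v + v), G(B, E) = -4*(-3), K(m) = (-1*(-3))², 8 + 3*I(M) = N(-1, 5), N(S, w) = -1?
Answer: 3969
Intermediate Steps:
I(M) = -3 (I(M) = -8/3 + (⅓)*(-1) = -8/3 - ⅓ = -3)
K(m) = 9 (K(m) = 3² = 9)
G(B, E) = 12
X(v) = 24*v (X(v) = (12 + 0)*(v + v) = 12*(2*v) = 24*v)
(K(12) + X(I(-1)))² = (9 + 24*(-3))² = (9 - 72)² = (-63)² = 3969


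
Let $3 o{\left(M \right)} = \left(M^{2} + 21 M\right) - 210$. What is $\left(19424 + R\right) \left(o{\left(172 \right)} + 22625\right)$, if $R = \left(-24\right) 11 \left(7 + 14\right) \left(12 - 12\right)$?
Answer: $\frac{1959124064}{3} \approx 6.5304 \cdot 10^{8}$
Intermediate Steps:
$o{\left(M \right)} = -70 + 7 M + \frac{M^{2}}{3}$ ($o{\left(M \right)} = \frac{\left(M^{2} + 21 M\right) - 210}{3} = \frac{-210 + M^{2} + 21 M}{3} = -70 + 7 M + \frac{M^{2}}{3}$)
$R = 0$ ($R = - 264 \cdot 21 \cdot 0 = \left(-264\right) 0 = 0$)
$\left(19424 + R\right) \left(o{\left(172 \right)} + 22625\right) = \left(19424 + 0\right) \left(\left(-70 + 7 \cdot 172 + \frac{172^{2}}{3}\right) + 22625\right) = 19424 \left(\left(-70 + 1204 + \frac{1}{3} \cdot 29584\right) + 22625\right) = 19424 \left(\left(-70 + 1204 + \frac{29584}{3}\right) + 22625\right) = 19424 \left(\frac{32986}{3} + 22625\right) = 19424 \cdot \frac{100861}{3} = \frac{1959124064}{3}$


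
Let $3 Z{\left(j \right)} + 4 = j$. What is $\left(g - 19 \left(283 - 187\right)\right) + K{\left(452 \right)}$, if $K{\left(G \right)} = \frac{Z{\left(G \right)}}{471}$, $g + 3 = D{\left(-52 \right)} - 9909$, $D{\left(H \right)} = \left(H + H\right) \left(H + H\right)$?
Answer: $- \frac{1299512}{1413} \approx -919.68$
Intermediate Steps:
$D{\left(H \right)} = 4 H^{2}$ ($D{\left(H \right)} = 2 H 2 H = 4 H^{2}$)
$g = 904$ ($g = -3 - \left(9909 - 4 \left(-52\right)^{2}\right) = -3 + \left(4 \cdot 2704 - 9909\right) = -3 + \left(10816 - 9909\right) = -3 + 907 = 904$)
$Z{\left(j \right)} = - \frac{4}{3} + \frac{j}{3}$
$K{\left(G \right)} = - \frac{4}{1413} + \frac{G}{1413}$ ($K{\left(G \right)} = \frac{- \frac{4}{3} + \frac{G}{3}}{471} = \left(- \frac{4}{3} + \frac{G}{3}\right) \frac{1}{471} = - \frac{4}{1413} + \frac{G}{1413}$)
$\left(g - 19 \left(283 - 187\right)\right) + K{\left(452 \right)} = \left(904 - 19 \left(283 - 187\right)\right) + \left(- \frac{4}{1413} + \frac{1}{1413} \cdot 452\right) = \left(904 - 1824\right) + \left(- \frac{4}{1413} + \frac{452}{1413}\right) = \left(904 - 1824\right) + \frac{448}{1413} = -920 + \frac{448}{1413} = - \frac{1299512}{1413}$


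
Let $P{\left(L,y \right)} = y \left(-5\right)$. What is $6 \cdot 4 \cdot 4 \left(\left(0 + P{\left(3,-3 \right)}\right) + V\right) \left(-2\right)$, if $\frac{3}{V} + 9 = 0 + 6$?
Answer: $-2688$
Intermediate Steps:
$P{\left(L,y \right)} = - 5 y$
$V = -1$ ($V = \frac{3}{-9 + \left(0 + 6\right)} = \frac{3}{-9 + 6} = \frac{3}{-3} = 3 \left(- \frac{1}{3}\right) = -1$)
$6 \cdot 4 \cdot 4 \left(\left(0 + P{\left(3,-3 \right)}\right) + V\right) \left(-2\right) = 6 \cdot 4 \cdot 4 \left(\left(0 - -15\right) - 1\right) \left(-2\right) = 6 \cdot 16 \left(\left(0 + 15\right) - 1\right) \left(-2\right) = 96 \left(15 - 1\right) \left(-2\right) = 96 \cdot 14 \left(-2\right) = 96 \left(-28\right) = -2688$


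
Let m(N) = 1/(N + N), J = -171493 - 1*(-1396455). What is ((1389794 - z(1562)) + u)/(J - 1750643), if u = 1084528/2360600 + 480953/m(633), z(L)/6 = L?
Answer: -180074511554566/155115321075 ≈ -1160.9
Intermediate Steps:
z(L) = 6*L
J = 1224962 (J = -171493 + 1396455 = 1224962)
m(N) = 1/(2*N)
u = 179667183532916/295075 (u = 1084528/2360600 + 480953/(((½)/633)) = 1084528*(1/2360600) + 480953/(((½)*(1/633))) = 135566/295075 + 480953/(1/1266) = 135566/295075 + 480953*1266 = 135566/295075 + 608886498 = 179667183532916/295075 ≈ 6.0889e+8)
((1389794 - z(1562)) + u)/(J - 1750643) = ((1389794 - 6*1562) + 179667183532916/295075)/(1224962 - 1750643) = ((1389794 - 1*9372) + 179667183532916/295075)/(-525681) = ((1389794 - 9372) + 179667183532916/295075)*(-1/525681) = (1380422 + 179667183532916/295075)*(-1/525681) = (180074511554566/295075)*(-1/525681) = -180074511554566/155115321075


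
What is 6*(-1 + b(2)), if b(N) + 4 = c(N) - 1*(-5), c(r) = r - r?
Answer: 0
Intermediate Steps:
c(r) = 0
b(N) = 1 (b(N) = -4 + (0 - 1*(-5)) = -4 + (0 + 5) = -4 + 5 = 1)
6*(-1 + b(2)) = 6*(-1 + 1) = 6*0 = 0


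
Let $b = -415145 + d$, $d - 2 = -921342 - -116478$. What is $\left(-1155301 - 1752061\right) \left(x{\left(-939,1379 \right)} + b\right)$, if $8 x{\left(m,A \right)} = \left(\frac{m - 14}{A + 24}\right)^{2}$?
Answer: $\frac{27927801252367630295}{7873636} \approx 3.547 \cdot 10^{12}$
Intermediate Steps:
$d = -804862$ ($d = 2 - 804864 = -804862$)
$x{\left(m,A \right)} = \frac{\left(-14 + m\right)^{2}}{8 \left(24 + A\right)^{2}}$ ($x{\left(m,A \right)} = \frac{\left(\frac{m - 14}{A + 24}\right)^{2}}{8} = \frac{\left(\frac{-14 + m}{24 + A}\right)^{2}}{8} = \frac{\left(-14 + m\right)^{2} \frac{1}{\left(24 + A\right)^{2}}}{8} = \frac{\left(-14 + m\right)^{2}}{8 \left(24 + A\right)^{2}}$)
$b = -1220007$ ($b = -415145 - 804862 = -1220007$)
$\left(-1155301 - 1752061\right) \left(x{\left(-939,1379 \right)} + b\right) = \left(-1155301 - 1752061\right) \left(\frac{\left(-14 - 939\right)^{2}}{8 \left(24 + 1379\right)^{2}} - 1220007\right) = - 2907362 \left(\frac{\left(-953\right)^{2}}{8 \cdot 1968409} - 1220007\right) = - 2907362 \left(\frac{1}{8} \cdot 908209 \cdot \frac{1}{1968409} - 1220007\right) = - 2907362 \left(\frac{908209}{15747272} - 1220007\right) = \left(-2907362\right) \left(- \frac{19211781162695}{15747272}\right) = \frac{27927801252367630295}{7873636}$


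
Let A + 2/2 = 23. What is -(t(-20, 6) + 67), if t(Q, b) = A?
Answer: -89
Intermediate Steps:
A = 22 (A = -1 + 23 = 22)
t(Q, b) = 22
-(t(-20, 6) + 67) = -(22 + 67) = -1*89 = -89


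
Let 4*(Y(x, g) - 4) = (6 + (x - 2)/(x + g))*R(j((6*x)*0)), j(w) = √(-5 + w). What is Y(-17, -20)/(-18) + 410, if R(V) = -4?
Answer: 91051/222 ≈ 410.14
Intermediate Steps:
Y(x, g) = -2 - (-2 + x)/(g + x) (Y(x, g) = 4 + ((6 + (x - 2)/(x + g))*(-4))/4 = 4 + ((6 + (-2 + x)/(g + x))*(-4))/4 = 4 + (-24 - 4*(-2 + x)/(g + x))/4 = 4 + (-6 - (-2 + x)/(g + x)) = -2 - (-2 + x)/(g + x))
Y(-17, -20)/(-18) + 410 = ((2 - 3*(-17) - 2*(-20))/(-20 - 17))/(-18) + 410 = ((2 + 51 + 40)/(-37))*(-1/18) + 410 = -1/37*93*(-1/18) + 410 = -93/37*(-1/18) + 410 = 31/222 + 410 = 91051/222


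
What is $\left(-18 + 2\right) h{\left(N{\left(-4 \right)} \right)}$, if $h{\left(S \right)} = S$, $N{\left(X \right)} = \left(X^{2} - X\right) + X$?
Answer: $-256$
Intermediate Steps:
$N{\left(X \right)} = X^{2}$
$\left(-18 + 2\right) h{\left(N{\left(-4 \right)} \right)} = \left(-18 + 2\right) \left(-4\right)^{2} = \left(-16\right) 16 = -256$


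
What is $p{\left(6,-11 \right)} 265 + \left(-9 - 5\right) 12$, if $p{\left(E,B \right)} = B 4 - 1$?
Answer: $-12093$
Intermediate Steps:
$p{\left(E,B \right)} = -1 + 4 B$ ($p{\left(E,B \right)} = 4 B - 1 = -1 + 4 B$)
$p{\left(6,-11 \right)} 265 + \left(-9 - 5\right) 12 = \left(-1 + 4 \left(-11\right)\right) 265 + \left(-9 - 5\right) 12 = \left(-1 - 44\right) 265 - 168 = \left(-45\right) 265 - 168 = -11925 - 168 = -12093$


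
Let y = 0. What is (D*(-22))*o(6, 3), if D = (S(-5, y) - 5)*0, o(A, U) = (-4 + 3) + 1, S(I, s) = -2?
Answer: 0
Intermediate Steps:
o(A, U) = 0 (o(A, U) = -1 + 1 = 0)
D = 0 (D = (-2 - 5)*0 = -7*0 = 0)
(D*(-22))*o(6, 3) = (0*(-22))*0 = 0*0 = 0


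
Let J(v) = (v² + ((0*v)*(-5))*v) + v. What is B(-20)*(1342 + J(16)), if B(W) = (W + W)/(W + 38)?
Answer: -10760/3 ≈ -3586.7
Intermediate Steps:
J(v) = v + v² (J(v) = (v² + (0*(-5))*v) + v = (v² + 0*v) + v = (v² + 0) + v = v² + v = v + v²)
B(W) = 2*W/(38 + W) (B(W) = (2*W)/(38 + W) = 2*W/(38 + W))
B(-20)*(1342 + J(16)) = (2*(-20)/(38 - 20))*(1342 + 16*(1 + 16)) = (2*(-20)/18)*(1342 + 16*17) = (2*(-20)*(1/18))*(1342 + 272) = -20/9*1614 = -10760/3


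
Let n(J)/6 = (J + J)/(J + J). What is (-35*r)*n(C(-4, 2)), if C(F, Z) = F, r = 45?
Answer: -9450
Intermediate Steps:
n(J) = 6 (n(J) = 6*((J + J)/(J + J)) = 6*((2*J)/((2*J))) = 6*((2*J)*(1/(2*J))) = 6*1 = 6)
(-35*r)*n(C(-4, 2)) = -35*45*6 = -1575*6 = -9450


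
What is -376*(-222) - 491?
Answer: 82981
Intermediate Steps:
-376*(-222) - 491 = 83472 - 491 = 82981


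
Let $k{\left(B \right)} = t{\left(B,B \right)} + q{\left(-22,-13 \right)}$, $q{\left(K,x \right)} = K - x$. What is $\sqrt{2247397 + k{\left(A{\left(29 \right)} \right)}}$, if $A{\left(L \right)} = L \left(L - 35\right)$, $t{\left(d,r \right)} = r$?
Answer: $\sqrt{2247214} \approx 1499.1$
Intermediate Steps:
$A{\left(L \right)} = L \left(-35 + L\right)$
$k{\left(B \right)} = -9 + B$ ($k{\left(B \right)} = B - 9 = -9 + B$)
$\sqrt{2247397 + k{\left(A{\left(29 \right)} \right)}} = \sqrt{2247397 + \left(-9 + 29 \left(-35 + 29\right)\right)} = \sqrt{2247397 + \left(-9 + 29 \left(-6\right)\right)} = \sqrt{2247397 - 183} = \sqrt{2247214}$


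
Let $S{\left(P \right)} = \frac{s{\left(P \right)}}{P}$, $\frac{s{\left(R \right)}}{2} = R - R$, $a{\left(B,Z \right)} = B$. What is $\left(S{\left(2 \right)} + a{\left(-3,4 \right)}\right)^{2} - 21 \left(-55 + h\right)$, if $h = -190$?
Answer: $5154$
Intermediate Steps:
$s{\left(R \right)} = 0$ ($s{\left(R \right)} = 2 \left(R - R\right) = 2 \cdot 0 = 0$)
$S{\left(P \right)} = 0$ ($S{\left(P \right)} = \frac{0}{P} = 0$)
$\left(S{\left(2 \right)} + a{\left(-3,4 \right)}\right)^{2} - 21 \left(-55 + h\right) = \left(0 - 3\right)^{2} - 21 \left(-55 - 190\right) = \left(-3\right)^{2} - -5145 = 9 + 5145 = 5154$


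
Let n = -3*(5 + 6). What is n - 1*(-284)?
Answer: 251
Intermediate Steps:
n = -33 (n = -3*11 = -33)
n - 1*(-284) = -33 - 1*(-284) = -33 + 284 = 251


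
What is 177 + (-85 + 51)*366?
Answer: -12267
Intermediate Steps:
177 + (-85 + 51)*366 = 177 - 34*366 = 177 - 12444 = -12267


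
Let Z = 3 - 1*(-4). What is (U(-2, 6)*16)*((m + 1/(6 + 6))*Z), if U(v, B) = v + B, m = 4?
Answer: 5488/3 ≈ 1829.3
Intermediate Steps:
Z = 7 (Z = 3 + 4 = 7)
U(v, B) = B + v
(U(-2, 6)*16)*((m + 1/(6 + 6))*Z) = ((6 - 2)*16)*((4 + 1/(6 + 6))*7) = (4*16)*((4 + 1/12)*7) = 64*((4 + 1/12)*7) = 64*((49/12)*7) = 64*(343/12) = 5488/3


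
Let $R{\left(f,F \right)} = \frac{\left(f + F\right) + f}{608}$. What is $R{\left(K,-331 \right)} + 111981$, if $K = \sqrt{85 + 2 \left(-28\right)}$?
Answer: $\frac{68084117}{608} + \frac{\sqrt{29}}{304} \approx 1.1198 \cdot 10^{5}$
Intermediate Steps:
$K = \sqrt{29}$ ($K = \sqrt{85 - 56} = \sqrt{29} \approx 5.3852$)
$R{\left(f,F \right)} = \frac{f}{304} + \frac{F}{608}$ ($R{\left(f,F \right)} = \left(\left(F + f\right) + f\right) \frac{1}{608} = \left(F + 2 f\right) \frac{1}{608} = \frac{f}{304} + \frac{F}{608}$)
$R{\left(K,-331 \right)} + 111981 = \left(\frac{\sqrt{29}}{304} + \frac{1}{608} \left(-331\right)\right) + 111981 = \left(\frac{\sqrt{29}}{304} - \frac{331}{608}\right) + 111981 = \left(- \frac{331}{608} + \frac{\sqrt{29}}{304}\right) + 111981 = \frac{68084117}{608} + \frac{\sqrt{29}}{304}$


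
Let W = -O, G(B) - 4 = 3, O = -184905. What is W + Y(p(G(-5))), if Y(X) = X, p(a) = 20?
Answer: 184925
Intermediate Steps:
G(B) = 7 (G(B) = 4 + 3 = 7)
W = 184905 (W = -1*(-184905) = 184905)
W + Y(p(G(-5))) = 184905 + 20 = 184925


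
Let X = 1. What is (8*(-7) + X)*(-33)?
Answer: 1815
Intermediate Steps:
(8*(-7) + X)*(-33) = (8*(-7) + 1)*(-33) = (-56 + 1)*(-33) = -55*(-33) = 1815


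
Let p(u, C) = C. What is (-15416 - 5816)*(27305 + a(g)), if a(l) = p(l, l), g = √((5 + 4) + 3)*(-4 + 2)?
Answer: -579739760 + 84928*√3 ≈ -5.7959e+8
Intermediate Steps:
g = -4*√3 (g = √(9 + 3)*(-2) = √12*(-2) = (2*√3)*(-2) = -4*√3 ≈ -6.9282)
a(l) = l
(-15416 - 5816)*(27305 + a(g)) = (-15416 - 5816)*(27305 - 4*√3) = -21232*(27305 - 4*√3) = -579739760 + 84928*√3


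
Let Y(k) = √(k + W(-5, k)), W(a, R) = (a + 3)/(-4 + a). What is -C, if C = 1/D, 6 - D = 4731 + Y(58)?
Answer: 42525/200930101 - 6*√131/200930101 ≈ 0.00021130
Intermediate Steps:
W(a, R) = (3 + a)/(-4 + a)
Y(k) = √(2/9 + k) (Y(k) = √(k + (3 - 5)/(-4 - 5)) = √(k - 2/(-9)) = √(k - ⅑*(-2)) = √(k + 2/9) = √(2/9 + k))
D = -4725 - 2*√131/3 (D = 6 - (4731 + √(2 + 9*58)/3) = 6 - (4731 + √(2 + 522)/3) = 6 - (4731 + √524/3) = 6 - (4731 + (2*√131)/3) = 6 - (4731 + 2*√131/3) = 6 + (-4731 - 2*√131/3) = -4725 - 2*√131/3 ≈ -4732.6)
C = 1/(-4725 - 2*√131/3) ≈ -0.00021130
-C = -(-42525/200930101 + 6*√131/200930101) = 42525/200930101 - 6*√131/200930101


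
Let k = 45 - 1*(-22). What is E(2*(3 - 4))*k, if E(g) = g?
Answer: -134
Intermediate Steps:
k = 67 (k = 45 + 22 = 67)
E(2*(3 - 4))*k = (2*(3 - 4))*67 = (2*(-1))*67 = -2*67 = -134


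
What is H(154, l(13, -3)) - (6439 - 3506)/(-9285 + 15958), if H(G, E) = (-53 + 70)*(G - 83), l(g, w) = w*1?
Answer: 8051378/6673 ≈ 1206.6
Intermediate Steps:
l(g, w) = w
H(G, E) = -1411 + 17*G (H(G, E) = 17*(-83 + G) = -1411 + 17*G)
H(154, l(13, -3)) - (6439 - 3506)/(-9285 + 15958) = (-1411 + 17*154) - (6439 - 3506)/(-9285 + 15958) = (-1411 + 2618) - 2933/6673 = 1207 - 2933/6673 = 8051378/6673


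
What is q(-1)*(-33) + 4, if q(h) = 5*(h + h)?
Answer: 334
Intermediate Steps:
q(h) = 10*h (q(h) = 5*(2*h) = 10*h)
q(-1)*(-33) + 4 = (10*(-1))*(-33) + 4 = -10*(-33) + 4 = 330 + 4 = 334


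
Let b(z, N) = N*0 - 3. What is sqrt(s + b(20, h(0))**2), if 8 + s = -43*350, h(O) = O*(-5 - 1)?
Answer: I*sqrt(15049) ≈ 122.67*I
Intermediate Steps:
h(O) = -6*O (h(O) = O*(-6) = -6*O)
b(z, N) = -3 (b(z, N) = 0 - 3 = -3)
s = -15058 (s = -8 - 43*350 = -8 - 15050 = -15058)
sqrt(s + b(20, h(0))**2) = sqrt(-15058 + (-3)**2) = sqrt(-15058 + 9) = sqrt(-15049) = I*sqrt(15049)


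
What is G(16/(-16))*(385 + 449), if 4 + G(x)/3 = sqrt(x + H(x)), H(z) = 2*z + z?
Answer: -10008 + 5004*I ≈ -10008.0 + 5004.0*I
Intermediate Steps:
H(z) = 3*z
G(x) = -12 + 6*sqrt(x) (G(x) = -12 + 3*sqrt(x + 3*x) = -12 + 3*sqrt(4*x) = -12 + 3*(2*sqrt(x)) = -12 + 6*sqrt(x))
G(16/(-16))*(385 + 449) = (-12 + 6*sqrt(16/(-16)))*(385 + 449) = (-12 + 6*sqrt(16*(-1/16)))*834 = (-12 + 6*sqrt(-1))*834 = (-12 + 6*I)*834 = -10008 + 5004*I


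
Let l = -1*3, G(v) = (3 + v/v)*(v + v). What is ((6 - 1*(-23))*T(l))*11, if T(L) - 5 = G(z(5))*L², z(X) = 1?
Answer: 24563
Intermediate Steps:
G(v) = 8*v (G(v) = (3 + 1)*(2*v) = 4*(2*v) = 8*v)
l = -3
T(L) = 5 + 8*L² (T(L) = 5 + (8*1)*L² = 5 + 8*L²)
((6 - 1*(-23))*T(l))*11 = ((6 - 1*(-23))*(5 + 8*(-3)²))*11 = ((6 + 23)*(5 + 8*9))*11 = (29*(5 + 72))*11 = (29*77)*11 = 2233*11 = 24563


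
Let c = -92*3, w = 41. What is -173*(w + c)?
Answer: 40655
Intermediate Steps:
c = -276
-173*(w + c) = -173*(41 - 276) = -173*(-235) = 40655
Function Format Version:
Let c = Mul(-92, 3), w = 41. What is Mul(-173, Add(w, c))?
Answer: 40655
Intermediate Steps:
c = -276
Mul(-173, Add(w, c)) = Mul(-173, Add(41, -276)) = Mul(-173, -235) = 40655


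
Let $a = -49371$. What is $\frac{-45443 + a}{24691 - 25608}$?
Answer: $\frac{94814}{917} \approx 103.4$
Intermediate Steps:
$\frac{-45443 + a}{24691 - 25608} = \frac{-45443 - 49371}{24691 - 25608} = - \frac{94814}{-917} = \left(-94814\right) \left(- \frac{1}{917}\right) = \frac{94814}{917}$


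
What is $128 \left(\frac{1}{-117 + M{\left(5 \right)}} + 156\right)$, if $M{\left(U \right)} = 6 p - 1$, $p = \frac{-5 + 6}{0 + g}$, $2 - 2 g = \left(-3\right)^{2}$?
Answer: $\frac{8366144}{419} \approx 19967.0$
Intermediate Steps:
$g = - \frac{7}{2}$ ($g = 1 - \frac{\left(-3\right)^{2}}{2} = 1 - \frac{9}{2} = - \frac{7}{2} \approx -3.5$)
$p = - \frac{2}{7}$ ($p = \frac{-5 + 6}{0 - \frac{7}{2}} = 1 \frac{1}{- \frac{7}{2}} = 1 \left(- \frac{2}{7}\right) = - \frac{2}{7} \approx -0.28571$)
$M{\left(U \right)} = - \frac{19}{7}$ ($M{\left(U \right)} = 6 \left(- \frac{2}{7}\right) - 1 = - \frac{12}{7} - 1 = - \frac{19}{7}$)
$128 \left(\frac{1}{-117 + M{\left(5 \right)}} + 156\right) = 128 \left(\frac{1}{-117 - \frac{19}{7}} + 156\right) = 128 \left(\frac{1}{- \frac{838}{7}} + 156\right) = 128 \left(- \frac{7}{838} + 156\right) = 128 \cdot \frac{130721}{838} = \frac{8366144}{419}$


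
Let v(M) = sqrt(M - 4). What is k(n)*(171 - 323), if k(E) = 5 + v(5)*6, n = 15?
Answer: -1672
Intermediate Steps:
v(M) = sqrt(-4 + M)
k(E) = 11 (k(E) = 5 + sqrt(-4 + 5)*6 = 5 + sqrt(1)*6 = 5 + 1*6 = 5 + 6 = 11)
k(n)*(171 - 323) = 11*(171 - 323) = 11*(-152) = -1672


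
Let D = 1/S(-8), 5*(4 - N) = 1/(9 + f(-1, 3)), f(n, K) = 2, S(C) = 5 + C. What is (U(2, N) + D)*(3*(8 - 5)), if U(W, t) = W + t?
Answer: 2796/55 ≈ 50.836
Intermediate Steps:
N = 219/55 (N = 4 - 1/(5*(9 + 2)) = 4 - ⅕/11 = 4 - ⅕*1/11 = 4 - 1/55 = 219/55 ≈ 3.9818)
D = -⅓ (D = 1/(5 - 8) = 1/(-3) = -⅓ ≈ -0.33333)
(U(2, N) + D)*(3*(8 - 5)) = ((2 + 219/55) - ⅓)*(3*(8 - 5)) = (329/55 - ⅓)*(3*3) = (932/165)*9 = 2796/55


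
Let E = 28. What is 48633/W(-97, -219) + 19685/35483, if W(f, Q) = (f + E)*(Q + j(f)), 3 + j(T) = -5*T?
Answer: -456140348/214636667 ≈ -2.1252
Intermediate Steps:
j(T) = -3 - 5*T
W(f, Q) = (28 + f)*(-3 + Q - 5*f) (W(f, Q) = (f + 28)*(Q + (-3 - 5*f)) = (28 + f)*(-3 + Q - 5*f))
48633/W(-97, -219) + 19685/35483 = 48633/(-84 - 143*(-97) - 5*(-97)² + 28*(-219) - 219*(-97)) + 19685/35483 = 48633/(-84 + 13871 - 5*9409 - 6132 + 21243) + 19685*(1/35483) = 48633/(-84 + 13871 - 47045 - 6132 + 21243) + 19685/35483 = 48633/(-18147) + 19685/35483 = 48633*(-1/18147) + 19685/35483 = -16211/6049 + 19685/35483 = -456140348/214636667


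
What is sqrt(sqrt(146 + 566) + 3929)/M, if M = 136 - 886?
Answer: -sqrt(3929 + 2*sqrt(178))/750 ≈ -0.083859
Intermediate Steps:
M = -750
sqrt(sqrt(146 + 566) + 3929)/M = sqrt(sqrt(146 + 566) + 3929)/(-750) = sqrt(sqrt(712) + 3929)*(-1/750) = sqrt(2*sqrt(178) + 3929)*(-1/750) = sqrt(3929 + 2*sqrt(178))*(-1/750) = -sqrt(3929 + 2*sqrt(178))/750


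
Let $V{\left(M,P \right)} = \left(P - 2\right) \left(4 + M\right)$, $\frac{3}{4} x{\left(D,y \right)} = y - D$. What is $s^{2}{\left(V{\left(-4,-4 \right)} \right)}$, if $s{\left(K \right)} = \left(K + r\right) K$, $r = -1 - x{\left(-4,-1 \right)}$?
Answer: $0$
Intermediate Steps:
$x{\left(D,y \right)} = - \frac{4 D}{3} + \frac{4 y}{3}$ ($x{\left(D,y \right)} = \frac{4 \left(y - D\right)}{3} = - \frac{4 D}{3} + \frac{4 y}{3}$)
$r = -5$ ($r = -1 - \left(\left(- \frac{4}{3}\right) \left(-4\right) + \frac{4}{3} \left(-1\right)\right) = -1 - \left(\frac{16}{3} - \frac{4}{3}\right) = -1 - 4 = -5$)
$V{\left(M,P \right)} = \left(-2 + P\right) \left(4 + M\right)$
$s{\left(K \right)} = K \left(-5 + K\right)$ ($s{\left(K \right)} = \left(K - 5\right) K = \left(-5 + K\right) K = K \left(-5 + K\right)$)
$s^{2}{\left(V{\left(-4,-4 \right)} \right)} = \left(\left(-8 - -8 + 4 \left(-4\right) - -16\right) \left(-5 - 0\right)\right)^{2} = \left(\left(-8 + 8 - 16 + 16\right) \left(-5 + \left(-8 + 8 - 16 + 16\right)\right)\right)^{2} = \left(0 \left(-5 + 0\right)\right)^{2} = \left(0 \left(-5\right)\right)^{2} = 0^{2} = 0$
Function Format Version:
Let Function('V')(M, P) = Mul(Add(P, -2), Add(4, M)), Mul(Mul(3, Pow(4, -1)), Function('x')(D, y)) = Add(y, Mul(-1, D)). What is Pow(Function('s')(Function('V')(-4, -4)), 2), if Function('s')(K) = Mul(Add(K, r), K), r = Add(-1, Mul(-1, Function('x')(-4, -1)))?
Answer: 0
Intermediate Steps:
Function('x')(D, y) = Add(Mul(Rational(-4, 3), D), Mul(Rational(4, 3), y)) (Function('x')(D, y) = Mul(Rational(4, 3), Add(y, Mul(-1, D))) = Add(Mul(Rational(-4, 3), D), Mul(Rational(4, 3), y)))
r = -5 (r = Add(-1, Mul(-1, Add(Mul(Rational(-4, 3), -4), Mul(Rational(4, 3), -1)))) = Add(-1, Mul(-1, Add(Rational(16, 3), Rational(-4, 3)))) = Add(-1, Mul(-1, 4)) = Add(-1, -4) = -5)
Function('V')(M, P) = Mul(Add(-2, P), Add(4, M))
Function('s')(K) = Mul(K, Add(-5, K)) (Function('s')(K) = Mul(Add(K, -5), K) = Mul(Add(-5, K), K) = Mul(K, Add(-5, K)))
Pow(Function('s')(Function('V')(-4, -4)), 2) = Pow(Mul(Add(-8, Mul(-2, -4), Mul(4, -4), Mul(-4, -4)), Add(-5, Add(-8, Mul(-2, -4), Mul(4, -4), Mul(-4, -4)))), 2) = Pow(Mul(Add(-8, 8, -16, 16), Add(-5, Add(-8, 8, -16, 16))), 2) = Pow(Mul(0, Add(-5, 0)), 2) = Pow(Mul(0, -5), 2) = Pow(0, 2) = 0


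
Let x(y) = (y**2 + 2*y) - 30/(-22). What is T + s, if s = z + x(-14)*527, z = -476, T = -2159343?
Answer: -22776208/11 ≈ -2.0706e+6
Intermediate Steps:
x(y) = 15/11 + y**2 + 2*y (x(y) = (y**2 + 2*y) - 30*(-1/22) = (y**2 + 2*y) + 15/11 = 15/11 + y**2 + 2*y)
s = 976565/11 (s = -476 + (15/11 + (-14)**2 + 2*(-14))*527 = -476 + (15/11 + 196 - 28)*527 = -476 + (1863/11)*527 = -476 + 981801/11 = 976565/11 ≈ 88779.)
T + s = -2159343 + 976565/11 = -22776208/11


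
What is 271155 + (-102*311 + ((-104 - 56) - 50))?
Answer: 239223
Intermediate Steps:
271155 + (-102*311 + ((-104 - 56) - 50)) = 271155 + (-31722 + (-160 - 50)) = 271155 + (-31722 - 210) = 271155 - 31932 = 239223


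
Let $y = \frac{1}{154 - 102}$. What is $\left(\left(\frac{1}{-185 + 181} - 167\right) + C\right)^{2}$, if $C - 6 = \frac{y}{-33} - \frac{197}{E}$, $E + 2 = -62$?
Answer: $\frac{18859764185089}{753831936} \approx 25019.0$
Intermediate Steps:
$E = -64$ ($E = -2 - 62 = -64$)
$y = \frac{1}{52} \approx 0.019231$
$C = \frac{249233}{27456}$ ($C = 6 + \left(\frac{1}{52 \left(-33\right)} - \frac{197}{-64}\right) = 6 + \left(\frac{1}{52} \left(- \frac{1}{33}\right) - - \frac{197}{64}\right) = 6 + \left(- \frac{1}{1716} + \frac{197}{64}\right) = 6 + \frac{84497}{27456} = \frac{249233}{27456} \approx 9.0775$)
$\left(\left(\frac{1}{-185 + 181} - 167\right) + C\right)^{2} = \left(\left(\frac{1}{-185 + 181} - 167\right) + \frac{249233}{27456}\right)^{2} = \left(\left(\frac{1}{-4} - 167\right) + \frac{249233}{27456}\right)^{2} = \left(\left(- \frac{1}{4} - 167\right) + \frac{249233}{27456}\right)^{2} = \left(- \frac{669}{4} + \frac{249233}{27456}\right)^{2} = \left(- \frac{4342783}{27456}\right)^{2} = \frac{18859764185089}{753831936}$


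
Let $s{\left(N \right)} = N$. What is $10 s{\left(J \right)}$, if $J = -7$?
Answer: $-70$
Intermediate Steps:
$10 s{\left(J \right)} = 10 \left(-7\right) = -70$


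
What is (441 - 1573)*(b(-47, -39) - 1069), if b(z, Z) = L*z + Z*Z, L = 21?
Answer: 605620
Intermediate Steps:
b(z, Z) = Z² + 21*z (b(z, Z) = 21*z + Z*Z = 21*z + Z² = Z² + 21*z)
(441 - 1573)*(b(-47, -39) - 1069) = (441 - 1573)*(((-39)² + 21*(-47)) - 1069) = -1132*((1521 - 987) - 1069) = -1132*(534 - 1069) = -1132*(-535) = 605620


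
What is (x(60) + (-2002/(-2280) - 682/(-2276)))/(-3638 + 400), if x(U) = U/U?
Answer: -1412599/2100361080 ≈ -0.00067255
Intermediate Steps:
x(U) = 1
(x(60) + (-2002/(-2280) - 682/(-2276)))/(-3638 + 400) = (1 + (-2002/(-2280) - 682/(-2276)))/(-3638 + 400) = (1 + (-2002*(-1/2280) - 682*(-1/2276)))/(-3238) = (1 + (1001/1140 + 341/1138))*(-1/3238) = (1 + 763939/648660)*(-1/3238) = (1412599/648660)*(-1/3238) = -1412599/2100361080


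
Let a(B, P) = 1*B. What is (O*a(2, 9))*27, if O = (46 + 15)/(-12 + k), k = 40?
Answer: 1647/14 ≈ 117.64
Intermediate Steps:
a(B, P) = B
O = 61/28 (O = (46 + 15)/(-12 + 40) = 61/28 ≈ 2.1786)
(O*a(2, 9))*27 = ((61/28)*2)*27 = (61/14)*27 = 1647/14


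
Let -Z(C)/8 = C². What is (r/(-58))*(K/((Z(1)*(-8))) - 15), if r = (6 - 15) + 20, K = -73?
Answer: 11363/3712 ≈ 3.0612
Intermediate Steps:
Z(C) = -8*C²
r = 11 (r = -9 + 20 = 11)
(r/(-58))*(K/((Z(1)*(-8))) - 15) = (11/(-58))*(-73/(-8*1²*(-8)) - 15) = (11*(-1/58))*(-73/(-8*1*(-8)) - 15) = -11*(-73/((-8*(-8))) - 15)/58 = -11*(-73/64 - 15)/58 = -11/58*(-1033/64) = 11363/3712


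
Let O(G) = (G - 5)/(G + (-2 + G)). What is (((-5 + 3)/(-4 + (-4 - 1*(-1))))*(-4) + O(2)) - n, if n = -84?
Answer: 1139/14 ≈ 81.357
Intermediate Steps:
O(G) = (-5 + G)/(-2 + 2*G)
(((-5 + 3)/(-4 + (-4 - 1*(-1))))*(-4) + O(2)) - n = (((-5 + 3)/(-4 + (-4 - 1*(-1))))*(-4) + (-5 + 2)/(2*(-1 + 2))) - 1*(-84) = (-2/(-4 + (-4 + 1))*(-4) + (½)*(-3)/1) + 84 = (-2/(-4 - 3)*(-4) + (½)*1*(-3)) + 84 = (-2/(-7)*(-4) - 3/2) + 84 = (-2*(-⅐)*(-4) - 3/2) + 84 = ((2/7)*(-4) - 3/2) + 84 = (-8/7 - 3/2) + 84 = -37/14 + 84 = 1139/14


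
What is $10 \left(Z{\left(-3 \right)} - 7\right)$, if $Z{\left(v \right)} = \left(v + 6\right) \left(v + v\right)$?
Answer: $-250$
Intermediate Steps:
$Z{\left(v \right)} = 2 v \left(6 + v\right)$ ($Z{\left(v \right)} = \left(6 + v\right) 2 v = 2 v \left(6 + v\right)$)
$10 \left(Z{\left(-3 \right)} - 7\right) = 10 \left(2 \left(-3\right) \left(6 - 3\right) - 7\right) = 10 \left(2 \left(-3\right) 3 - 7\right) = 10 \left(-18 - 7\right) = 10 \left(-25\right) = -250$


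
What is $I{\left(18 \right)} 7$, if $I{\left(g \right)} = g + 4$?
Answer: $154$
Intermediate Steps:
$I{\left(g \right)} = 4 + g$
$I{\left(18 \right)} 7 = \left(4 + 18\right) 7 = 22 \cdot 7 = 154$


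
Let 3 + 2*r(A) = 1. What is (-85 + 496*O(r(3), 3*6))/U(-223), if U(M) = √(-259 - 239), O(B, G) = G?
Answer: -8843*I*√498/498 ≈ -396.26*I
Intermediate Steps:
r(A) = -1 (r(A) = -3/2 + (½)*1 = -3/2 + ½ = -1)
U(M) = I*√498 (U(M) = √(-498) = I*√498)
(-85 + 496*O(r(3), 3*6))/U(-223) = (-85 + 496*(3*6))/((I*√498)) = (-85 + 496*18)*(-I*√498/498) = (-85 + 8928)*(-I*√498/498) = 8843*(-I*√498/498) = -8843*I*√498/498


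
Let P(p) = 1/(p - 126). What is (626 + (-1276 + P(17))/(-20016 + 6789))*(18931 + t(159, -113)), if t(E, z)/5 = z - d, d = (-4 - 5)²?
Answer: 5404286505361/480581 ≈ 1.1245e+7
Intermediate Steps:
P(p) = 1/(-126 + p)
d = 81 (d = (-9)² = 81)
t(E, z) = -405 + 5*z (t(E, z) = 5*(z - 1*81) = 5*(z - 81) = 5*(-81 + z) = -405 + 5*z)
(626 + (-1276 + P(17))/(-20016 + 6789))*(18931 + t(159, -113)) = (626 + (-1276 + 1/(-126 + 17))/(-20016 + 6789))*(18931 + (-405 + 5*(-113))) = (626 + (-1276 + 1/(-109))/(-13227))*(18931 + (-405 - 565)) = (626 + (-1276 - 1/109)*(-1/13227))*(18931 - 970) = (626 - 139085/109*(-1/13227))*17961 = (626 + 139085/1441743)*17961 = (902670203/1441743)*17961 = 5404286505361/480581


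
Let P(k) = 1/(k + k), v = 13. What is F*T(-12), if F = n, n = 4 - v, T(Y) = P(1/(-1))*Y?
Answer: -54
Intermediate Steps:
P(k) = 1/(2*k)
T(Y) = -Y/2 (T(Y) = (1/(2*(1/(-1))))*Y = ((½)/(-1))*Y = ((½)*(-1))*Y = -Y/2)
n = -9 (n = 4 - 1*13 = 4 - 13 = -9)
F = -9
F*T(-12) = -(-9)*(-12)/2 = -9*6 = -54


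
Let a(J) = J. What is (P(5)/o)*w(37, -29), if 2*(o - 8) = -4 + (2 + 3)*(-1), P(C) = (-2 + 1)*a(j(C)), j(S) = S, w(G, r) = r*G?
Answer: 10730/7 ≈ 1532.9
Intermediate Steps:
w(G, r) = G*r
P(C) = -C (P(C) = (-2 + 1)*C = -C)
o = 7/2 (o = 8 + (-4 + (2 + 3)*(-1))/2 = 8 + (-4 + 5*(-1))/2 = 8 + (-4 - 5)/2 = 8 + (½)*(-9) = 8 - 9/2 = 7/2 ≈ 3.5000)
(P(5)/o)*w(37, -29) = ((-1*5)/(7/2))*(37*(-29)) = -5*2/7*(-1073) = -10/7*(-1073) = 10730/7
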